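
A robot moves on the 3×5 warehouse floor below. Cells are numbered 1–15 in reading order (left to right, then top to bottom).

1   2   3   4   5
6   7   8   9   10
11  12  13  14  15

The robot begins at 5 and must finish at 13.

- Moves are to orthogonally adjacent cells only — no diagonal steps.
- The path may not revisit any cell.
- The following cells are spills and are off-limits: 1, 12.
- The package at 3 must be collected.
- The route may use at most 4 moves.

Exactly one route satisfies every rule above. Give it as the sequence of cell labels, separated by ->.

5 -> 4 -> 3 -> 8 -> 13

The budget equals the shortest possible length, so every move has to be on a shortest route through the required cells.
Route from 5: 2× left (reaching 3), 2× down (reaching 13) — 4 moves in all.
Check: all required cells visited; 4 ≤ 4 moves.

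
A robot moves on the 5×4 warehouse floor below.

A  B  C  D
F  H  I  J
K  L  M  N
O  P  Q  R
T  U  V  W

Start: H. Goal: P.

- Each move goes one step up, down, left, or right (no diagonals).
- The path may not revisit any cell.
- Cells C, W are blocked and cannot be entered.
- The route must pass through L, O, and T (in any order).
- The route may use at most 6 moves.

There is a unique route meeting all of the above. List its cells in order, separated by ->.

H -> L -> K -> O -> T -> U -> P

The 6-move cap with required stops at L, O, T leaves no slack for detours.
Route from H: down 1 to L, left 1 to K, down 2 to T, right 1 to U, up 1 to P — 6 moves in all.
Check: all required cells visited; 6 ≤ 6 moves.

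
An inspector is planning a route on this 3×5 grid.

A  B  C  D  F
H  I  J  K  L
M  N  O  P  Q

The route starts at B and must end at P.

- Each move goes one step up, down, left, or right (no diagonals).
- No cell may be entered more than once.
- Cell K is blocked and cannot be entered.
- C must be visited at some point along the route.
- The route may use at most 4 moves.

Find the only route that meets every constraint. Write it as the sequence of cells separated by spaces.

The budget equals the shortest possible length, so every move has to be on a shortest route through the required cells.
Route from B: right to C, 2× down (reaching O), right to P — 4 moves in all.
Check: all required cells visited; 4 ≤ 4 moves.

B C J O P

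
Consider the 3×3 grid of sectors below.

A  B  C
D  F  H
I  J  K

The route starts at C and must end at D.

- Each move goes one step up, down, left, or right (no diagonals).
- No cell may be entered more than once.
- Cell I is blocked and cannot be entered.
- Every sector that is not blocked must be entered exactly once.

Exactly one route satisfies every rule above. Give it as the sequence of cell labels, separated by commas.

Need to visit all 8 open cells exactly once, starting at C and ending at D.
Cell K has only two open neighbours (H and J), so the path must pass straight through it: one of those is the cell it's entered from and the other is where it exits.
Route from C: down 2 to K, left 1 to J, up 2 to B, left 1 to A, down 1 to D — 7 moves in all.
Check: all 8 open cells covered.

C, H, K, J, F, B, A, D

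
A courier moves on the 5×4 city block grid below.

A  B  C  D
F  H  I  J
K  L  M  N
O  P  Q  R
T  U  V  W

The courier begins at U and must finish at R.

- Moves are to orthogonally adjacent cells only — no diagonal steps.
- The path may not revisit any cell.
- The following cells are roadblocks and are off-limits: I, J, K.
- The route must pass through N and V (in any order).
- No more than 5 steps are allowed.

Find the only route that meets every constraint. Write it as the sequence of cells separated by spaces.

Any route must reach N and V and still end at R within 5 moves, so the order of the required stops is forced.
Route from U: right to V, 2× up (reaching M), right to N, down to R — 5 moves in all.
Check: all required cells visited; 5 ≤ 5 moves.

U V Q M N R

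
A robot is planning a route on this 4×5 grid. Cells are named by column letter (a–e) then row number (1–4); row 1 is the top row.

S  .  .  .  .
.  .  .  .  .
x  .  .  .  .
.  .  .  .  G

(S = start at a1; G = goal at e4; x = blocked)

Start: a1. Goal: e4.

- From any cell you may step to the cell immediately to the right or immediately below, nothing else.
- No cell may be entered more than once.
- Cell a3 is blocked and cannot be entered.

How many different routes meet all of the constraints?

A right/down-only route from a1 to e4 makes exactly 3 down-moves and 4 right-moves in some order.
With no other constraints that would be C(7,3) = 35 routes.
Subtract routes through each blocked cell (inclusion–exclusion for overlaps): − through a3: 5 → 30.
That gives 30 routes.

30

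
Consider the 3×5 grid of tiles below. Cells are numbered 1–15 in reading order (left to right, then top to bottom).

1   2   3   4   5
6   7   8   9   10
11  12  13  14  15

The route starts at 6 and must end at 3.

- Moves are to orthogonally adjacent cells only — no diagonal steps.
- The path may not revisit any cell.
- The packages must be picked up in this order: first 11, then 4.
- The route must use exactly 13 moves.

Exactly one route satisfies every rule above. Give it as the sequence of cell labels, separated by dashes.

6 - 11 - 12 - 13 - 14 - 15 - 10 - 5 - 4 - 9 - 8 - 7 - 2 - 3

The waypoints must appear in the order 11, 4, with no cell reused.
Route from 6: down 1 to 11, right 4 to 15, up 2 to 5, left 1 to 4, down 1 to 9, left 2 to 7, up 1 to 2, right 1 to 3 — 13 moves in all.
Check: order respected (11 at step 1, 4 at step 8); 13 moves as required.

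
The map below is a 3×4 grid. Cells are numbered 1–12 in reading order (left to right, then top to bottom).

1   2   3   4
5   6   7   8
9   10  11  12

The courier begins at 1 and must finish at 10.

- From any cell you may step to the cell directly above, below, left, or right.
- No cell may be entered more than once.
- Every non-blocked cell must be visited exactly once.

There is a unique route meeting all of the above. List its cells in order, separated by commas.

Need to visit all 12 open cells exactly once, starting at 1 and ending at 10.
Cell 12 has only two open neighbours (8 and 11), so the path must pass straight through it: one of those is the cell it's entered from and the other is where it exits.
Route from 1: 3× right (reaching 4), 2× down (reaching 12), left to 11, up to 7, 2× left (reaching 5), down to 9, right to 10 — 11 moves in all.
Check: all 12 open cells covered.

1, 2, 3, 4, 8, 12, 11, 7, 6, 5, 9, 10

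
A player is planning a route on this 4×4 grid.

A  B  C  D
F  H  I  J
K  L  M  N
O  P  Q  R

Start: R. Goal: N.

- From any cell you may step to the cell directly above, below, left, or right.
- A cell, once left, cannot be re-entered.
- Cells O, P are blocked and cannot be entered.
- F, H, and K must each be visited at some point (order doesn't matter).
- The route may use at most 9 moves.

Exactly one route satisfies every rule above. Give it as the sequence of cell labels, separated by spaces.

R Q M L K F H I J N

The 9-move cap with required stops at F, H, K leaves no slack for detours.
Route from R: left 1 to Q, up 1 to M, left 2 to K, up 1 to F, right 3 to J, down 1 to N — 9 moves in all.
Check: all required cells visited; 9 ≤ 9 moves.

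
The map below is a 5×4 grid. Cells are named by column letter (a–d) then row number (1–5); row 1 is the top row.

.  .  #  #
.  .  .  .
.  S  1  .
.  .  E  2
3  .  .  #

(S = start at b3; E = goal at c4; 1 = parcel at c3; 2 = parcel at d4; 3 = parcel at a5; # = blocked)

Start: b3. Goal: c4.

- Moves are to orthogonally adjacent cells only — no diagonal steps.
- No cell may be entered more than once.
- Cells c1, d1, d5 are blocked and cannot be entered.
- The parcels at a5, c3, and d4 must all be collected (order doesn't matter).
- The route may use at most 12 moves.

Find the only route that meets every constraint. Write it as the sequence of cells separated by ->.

The budget equals the shortest possible length, so every move has to be on a shortest route through the required cells.
Route from b3: down 2 to b5, left 1 to a5, up 3 to a2, right 2 to c2, down 1 to c3, right 1 to d3, down 1 to d4, left 1 to c4 — 12 moves in all.
Check: all required cells visited; 12 ≤ 12 moves.

b3 -> b4 -> b5 -> a5 -> a4 -> a3 -> a2 -> b2 -> c2 -> c3 -> d3 -> d4 -> c4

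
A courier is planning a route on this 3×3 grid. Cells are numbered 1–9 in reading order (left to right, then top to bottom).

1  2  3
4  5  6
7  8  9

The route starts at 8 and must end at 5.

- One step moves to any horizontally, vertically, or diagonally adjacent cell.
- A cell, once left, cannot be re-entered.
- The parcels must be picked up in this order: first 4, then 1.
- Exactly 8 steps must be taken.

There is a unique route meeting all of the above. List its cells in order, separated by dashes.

The waypoints must appear in the order 4, 1, with no cell reused.
Route from 8: left 1 to 7, up 2 to 1, right 2 to 3, down 2 to 9, up-left 1 to 5 — 8 moves in all.
Check: order respected (4 at step 2, 1 at step 3); 8 moves as required.

8 - 7 - 4 - 1 - 2 - 3 - 6 - 9 - 5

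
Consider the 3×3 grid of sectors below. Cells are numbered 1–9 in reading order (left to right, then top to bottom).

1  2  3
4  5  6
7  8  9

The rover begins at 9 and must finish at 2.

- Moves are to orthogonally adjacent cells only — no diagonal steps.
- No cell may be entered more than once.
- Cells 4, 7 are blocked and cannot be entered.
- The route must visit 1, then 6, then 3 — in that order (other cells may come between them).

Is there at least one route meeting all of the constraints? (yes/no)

1 must be visited but has only one open neighbour (2), and it is neither the start nor the goal — the route would have to enter and leave through 2, re-entering it.

no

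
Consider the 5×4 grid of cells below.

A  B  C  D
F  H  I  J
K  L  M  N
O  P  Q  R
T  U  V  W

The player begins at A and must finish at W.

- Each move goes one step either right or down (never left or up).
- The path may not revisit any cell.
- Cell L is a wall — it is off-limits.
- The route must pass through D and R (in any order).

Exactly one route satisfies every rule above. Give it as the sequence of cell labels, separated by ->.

Moves only go right or down, so the column and row indices never decrease.
Route from A: 3× right (reaching D), 4× down (reaching W) — 7 moves in all.
Check: all required cells visited.

A -> B -> C -> D -> J -> N -> R -> W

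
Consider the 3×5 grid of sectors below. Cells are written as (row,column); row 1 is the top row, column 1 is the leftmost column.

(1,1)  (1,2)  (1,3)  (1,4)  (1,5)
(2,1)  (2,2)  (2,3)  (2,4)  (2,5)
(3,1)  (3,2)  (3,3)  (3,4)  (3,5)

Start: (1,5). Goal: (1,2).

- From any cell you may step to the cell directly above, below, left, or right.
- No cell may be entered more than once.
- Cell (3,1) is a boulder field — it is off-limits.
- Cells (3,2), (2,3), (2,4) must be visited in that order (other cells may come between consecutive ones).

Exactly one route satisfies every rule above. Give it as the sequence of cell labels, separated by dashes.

(1,5) - (2,5) - (3,5) - (3,4) - (3,3) - (3,2) - (2,2) - (2,3) - (2,4) - (1,4) - (1,3) - (1,2)

The waypoints must appear in the order (3,2), (2,3), (2,4), with no cell reused.
Route from (1,5): down 2 to (3,5), left 3 to (3,2), up 1 to (2,2), right 2 to (2,4), up 1 to (1,4), left 2 to (1,2) — 11 moves in all.
Check: order respected ((3,2) at step 5, (2,3) at step 7, (2,4) at step 8).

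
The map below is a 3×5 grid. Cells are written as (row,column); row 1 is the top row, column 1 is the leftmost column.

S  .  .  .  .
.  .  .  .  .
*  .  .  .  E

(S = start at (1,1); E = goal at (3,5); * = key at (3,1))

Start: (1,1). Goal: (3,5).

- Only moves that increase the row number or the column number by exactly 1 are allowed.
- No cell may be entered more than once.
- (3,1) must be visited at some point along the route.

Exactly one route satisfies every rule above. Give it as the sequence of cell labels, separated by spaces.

Moves only go right or down, so the column and row indices never decrease.
Route from (1,1): down 2 to (3,1), right 4 to (3,5) — 6 moves in all.
Check: all required cells visited.

(1,1) (2,1) (3,1) (3,2) (3,3) (3,4) (3,5)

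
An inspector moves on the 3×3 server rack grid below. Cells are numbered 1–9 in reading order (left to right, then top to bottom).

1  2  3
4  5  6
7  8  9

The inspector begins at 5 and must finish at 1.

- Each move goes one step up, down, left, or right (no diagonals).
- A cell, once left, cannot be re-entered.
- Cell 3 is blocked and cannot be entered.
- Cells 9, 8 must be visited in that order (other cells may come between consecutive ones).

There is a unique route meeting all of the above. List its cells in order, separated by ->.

5 -> 6 -> 9 -> 8 -> 7 -> 4 -> 1

The waypoints must appear in the order 9, 8, with no cell reused.
Route from 5: right to 6, down to 9, 2× left (reaching 7), 2× up (reaching 1) — 6 moves in all.
Check: order respected (9 at step 2, 8 at step 3).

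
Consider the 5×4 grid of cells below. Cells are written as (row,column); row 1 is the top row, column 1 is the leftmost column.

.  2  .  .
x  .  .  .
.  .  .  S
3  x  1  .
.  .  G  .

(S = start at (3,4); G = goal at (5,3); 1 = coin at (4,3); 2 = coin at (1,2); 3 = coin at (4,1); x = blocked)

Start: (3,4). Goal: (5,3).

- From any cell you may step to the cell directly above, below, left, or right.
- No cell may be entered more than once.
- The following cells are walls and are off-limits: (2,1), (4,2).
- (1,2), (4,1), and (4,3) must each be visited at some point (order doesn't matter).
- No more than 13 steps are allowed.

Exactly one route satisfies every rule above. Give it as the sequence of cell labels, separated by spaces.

The 13-move cap with required stops at (1,2), (4,1), (4,3) leaves no slack for detours.
Route from (3,4): down 1 to (4,4), left 1 to (4,3), up 3 to (1,3), left 1 to (1,2), down 2 to (3,2), left 1 to (3,1), down 2 to (5,1), right 2 to (5,3) — 13 moves in all.
Check: all required cells visited; 13 ≤ 13 moves.

(3,4) (4,4) (4,3) (3,3) (2,3) (1,3) (1,2) (2,2) (3,2) (3,1) (4,1) (5,1) (5,2) (5,3)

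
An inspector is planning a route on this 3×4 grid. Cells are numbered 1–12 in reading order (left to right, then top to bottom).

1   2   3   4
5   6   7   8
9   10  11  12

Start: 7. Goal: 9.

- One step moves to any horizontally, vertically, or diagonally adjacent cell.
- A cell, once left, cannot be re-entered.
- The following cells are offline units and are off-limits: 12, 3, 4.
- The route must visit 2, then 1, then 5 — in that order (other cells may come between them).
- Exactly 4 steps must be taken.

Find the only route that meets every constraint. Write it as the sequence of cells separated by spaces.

7 2 1 5 9

The waypoints must appear in the order 2, 1, 5, with no cell reused.
Route from 7: up-left 1 to 2, left 1 to 1, down 2 to 9 — 4 moves in all.
Check: order respected (2 at step 1, 1 at step 2, 5 at step 3); 4 moves as required.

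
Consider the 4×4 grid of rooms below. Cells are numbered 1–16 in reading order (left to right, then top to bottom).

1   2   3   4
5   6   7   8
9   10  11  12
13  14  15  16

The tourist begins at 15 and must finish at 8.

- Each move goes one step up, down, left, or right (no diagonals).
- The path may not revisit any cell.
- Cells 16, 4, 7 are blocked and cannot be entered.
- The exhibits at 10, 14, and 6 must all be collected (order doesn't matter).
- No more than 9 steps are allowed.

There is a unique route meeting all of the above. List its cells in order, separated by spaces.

The budget equals the shortest possible length, so every move has to be on a shortest route through the required cells.
Route from 15: left 2 to 13, up 2 to 5, right 1 to 6, down 1 to 10, right 2 to 12, up 1 to 8 — 9 moves in all.
Check: all required cells visited; 9 ≤ 9 moves.

15 14 13 9 5 6 10 11 12 8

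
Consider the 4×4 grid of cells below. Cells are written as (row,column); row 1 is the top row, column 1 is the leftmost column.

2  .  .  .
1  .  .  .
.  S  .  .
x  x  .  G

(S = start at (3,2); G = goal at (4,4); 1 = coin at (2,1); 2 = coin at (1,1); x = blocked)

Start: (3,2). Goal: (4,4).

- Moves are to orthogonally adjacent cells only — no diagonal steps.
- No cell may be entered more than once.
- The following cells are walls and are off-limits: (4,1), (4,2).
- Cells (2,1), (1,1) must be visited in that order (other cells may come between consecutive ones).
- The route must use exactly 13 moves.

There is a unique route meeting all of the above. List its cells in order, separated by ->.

(3,2) -> (3,1) -> (2,1) -> (1,1) -> (1,2) -> (2,2) -> (2,3) -> (1,3) -> (1,4) -> (2,4) -> (3,4) -> (3,3) -> (4,3) -> (4,4)

The waypoints must appear in the order (2,1), (1,1), with no cell reused.
Route from (3,2): left 1 to (3,1), up 2 to (1,1), right 1 to (1,2), down 1 to (2,2), right 1 to (2,3), up 1 to (1,3), right 1 to (1,4), down 2 to (3,4), left 1 to (3,3), down 1 to (4,3), right 1 to (4,4) — 13 moves in all.
Check: order respected (1 at step 2, 2 at step 3); 13 moves as required.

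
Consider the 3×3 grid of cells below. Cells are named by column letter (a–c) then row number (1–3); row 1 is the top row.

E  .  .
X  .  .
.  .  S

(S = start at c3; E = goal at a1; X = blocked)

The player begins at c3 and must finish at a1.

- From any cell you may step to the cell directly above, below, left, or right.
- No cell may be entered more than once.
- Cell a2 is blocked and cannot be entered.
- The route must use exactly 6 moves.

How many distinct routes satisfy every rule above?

Need simple routes of exactly 6 moves from c3 to a1 (Manhattan distance 4, so 1 moves are spent on a detour and 1 undoing it).
Enumerating: c3 b3 b2 c2 c1 b1 a1.
That gives 1 route.

1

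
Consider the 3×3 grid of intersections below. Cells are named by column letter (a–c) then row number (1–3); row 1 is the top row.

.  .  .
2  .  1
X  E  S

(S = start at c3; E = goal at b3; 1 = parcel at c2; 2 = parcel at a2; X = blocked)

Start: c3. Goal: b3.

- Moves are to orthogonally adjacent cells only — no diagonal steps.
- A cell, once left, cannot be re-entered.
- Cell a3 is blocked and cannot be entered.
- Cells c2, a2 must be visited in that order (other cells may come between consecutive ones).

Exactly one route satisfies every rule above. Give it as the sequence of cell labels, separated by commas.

The waypoints must appear in the order c2, a2, with no cell reused.
Route from c3: 2× up (reaching c1), 2× left (reaching a1), down to a2, right to b2, down to b3 — 7 moves in all.
Check: order respected (1 at step 1, 2 at step 5).

c3, c2, c1, b1, a1, a2, b2, b3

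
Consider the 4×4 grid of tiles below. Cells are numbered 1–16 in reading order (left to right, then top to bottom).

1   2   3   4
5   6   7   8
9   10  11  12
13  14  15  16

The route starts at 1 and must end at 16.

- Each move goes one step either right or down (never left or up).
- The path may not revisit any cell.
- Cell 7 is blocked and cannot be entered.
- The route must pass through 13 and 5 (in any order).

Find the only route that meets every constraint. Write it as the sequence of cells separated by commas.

1, 5, 9, 13, 14, 15, 16

Moves only go right or down, so the column and row indices never decrease.
Route from 1: down 3 to 13, right 3 to 16 — 6 moves in all.
Check: all required cells visited.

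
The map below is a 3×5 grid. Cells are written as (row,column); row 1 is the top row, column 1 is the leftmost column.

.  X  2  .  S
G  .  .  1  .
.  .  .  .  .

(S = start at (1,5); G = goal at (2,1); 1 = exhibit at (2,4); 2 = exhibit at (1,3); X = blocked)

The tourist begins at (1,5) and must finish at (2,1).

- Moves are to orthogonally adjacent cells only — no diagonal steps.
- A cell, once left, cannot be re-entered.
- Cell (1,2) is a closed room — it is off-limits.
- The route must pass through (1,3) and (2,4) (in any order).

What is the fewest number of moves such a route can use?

Any route passes through (1,3) and (2,4) in some order between (1,5) and (2,1). Summing Manhattan distances along each leg and taking the cheapest ordering ((1,5) → (2,4) → (1,3) → (2,1)) gives a lower bound of 2 + 2 + 3 = 7 moves.
A route of 7 moves achieves this: (1,5) → (2,5) → (2,4) → (1,4) → (1,3) → (2,3) → (2,2) → (2,1).
Since 7 matches the lower bound, it is optimal.

7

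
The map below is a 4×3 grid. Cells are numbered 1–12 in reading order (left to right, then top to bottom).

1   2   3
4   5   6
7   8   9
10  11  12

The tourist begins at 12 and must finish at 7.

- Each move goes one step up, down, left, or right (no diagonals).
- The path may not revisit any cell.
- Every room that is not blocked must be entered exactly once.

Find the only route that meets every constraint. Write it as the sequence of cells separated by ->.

12 -> 9 -> 6 -> 3 -> 2 -> 1 -> 4 -> 5 -> 8 -> 11 -> 10 -> 7

Need to visit all 12 open cells exactly once, starting at 12 and ending at 7.
Cell 3 has only two open neighbours (6 and 2), so the path must pass straight through it: one of those is the cell it's entered from and the other is where it exits.
Route from 12: 3× up (reaching 3), 2× left (reaching 1), down to 4, right to 5, 2× down (reaching 11), left to 10, up to 7 — 11 moves in all.
Check: all 12 open cells covered.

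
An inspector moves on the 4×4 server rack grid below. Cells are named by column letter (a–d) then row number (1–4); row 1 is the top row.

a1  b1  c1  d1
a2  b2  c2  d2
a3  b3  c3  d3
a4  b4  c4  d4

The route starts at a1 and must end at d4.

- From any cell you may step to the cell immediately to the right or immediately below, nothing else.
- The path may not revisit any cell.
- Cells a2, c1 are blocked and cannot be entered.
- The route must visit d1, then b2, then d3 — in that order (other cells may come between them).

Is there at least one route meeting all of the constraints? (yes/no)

b2 lies to the left of d1, so going from d1 to b2 would need a leftward move — but moves only go right/down, so d1 cannot be visited before b2.

no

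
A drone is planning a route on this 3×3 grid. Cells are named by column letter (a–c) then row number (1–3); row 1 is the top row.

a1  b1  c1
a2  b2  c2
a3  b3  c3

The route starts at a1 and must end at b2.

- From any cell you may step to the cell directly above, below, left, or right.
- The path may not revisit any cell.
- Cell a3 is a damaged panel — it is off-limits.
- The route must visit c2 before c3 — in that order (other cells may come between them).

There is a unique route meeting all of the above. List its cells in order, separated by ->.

a1 -> b1 -> c1 -> c2 -> c3 -> b3 -> b2

The waypoints must appear in the order c2, c3, with no cell reused.
Route from a1: right 2 to c1, down 2 to c3, left 1 to b3, up 1 to b2 — 6 moves in all.
Check: order respected (c2 at step 3, c3 at step 4).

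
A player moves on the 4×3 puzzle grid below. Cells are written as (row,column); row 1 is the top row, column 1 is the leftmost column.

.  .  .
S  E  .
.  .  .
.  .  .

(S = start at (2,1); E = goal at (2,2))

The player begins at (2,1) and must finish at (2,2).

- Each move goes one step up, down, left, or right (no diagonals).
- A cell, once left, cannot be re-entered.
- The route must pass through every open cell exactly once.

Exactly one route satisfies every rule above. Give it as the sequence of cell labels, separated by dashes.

(2,1) - (1,1) - (1,2) - (1,3) - (2,3) - (3,3) - (4,3) - (4,2) - (4,1) - (3,1) - (3,2) - (2,2)

Need to visit all 12 open cells exactly once, starting at (2,1) and ending at (2,2).
Cell (4,1) has only two open neighbours ((3,1) and (4,2)), so the path must pass straight through it: one of those is the cell it's entered from and the other is where it exits.
Route from (2,1): up 1 to (1,1), right 2 to (1,3), down 3 to (4,3), left 2 to (4,1), up 1 to (3,1), right 1 to (3,2), up 1 to (2,2) — 11 moves in all.
Check: all 12 open cells covered.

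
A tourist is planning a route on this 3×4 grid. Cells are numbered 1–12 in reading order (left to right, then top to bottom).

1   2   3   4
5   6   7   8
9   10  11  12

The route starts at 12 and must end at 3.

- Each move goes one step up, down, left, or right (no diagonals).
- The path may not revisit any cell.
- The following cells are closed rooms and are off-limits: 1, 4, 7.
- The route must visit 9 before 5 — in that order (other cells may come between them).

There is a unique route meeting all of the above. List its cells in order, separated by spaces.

12 11 10 9 5 6 2 3

The waypoints must appear in the order 9, 5, with no cell reused.
Route from 12: left 3 to 9, up 1 to 5, right 1 to 6, up 1 to 2, right 1 to 3 — 7 moves in all.
Check: order respected (9 at step 3, 5 at step 4).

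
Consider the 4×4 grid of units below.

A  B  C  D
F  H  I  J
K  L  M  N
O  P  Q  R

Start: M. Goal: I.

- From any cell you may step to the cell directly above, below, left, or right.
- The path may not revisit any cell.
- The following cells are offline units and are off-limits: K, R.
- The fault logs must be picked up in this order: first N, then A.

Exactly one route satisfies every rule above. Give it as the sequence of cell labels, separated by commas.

The waypoints must appear in the order N, A, with no cell reused.
Route from M: right 1 to N, up 2 to D, left 3 to A, down 1 to F, right 2 to I — 9 moves in all.
Check: order respected (N at step 1, A at step 6).

M, N, J, D, C, B, A, F, H, I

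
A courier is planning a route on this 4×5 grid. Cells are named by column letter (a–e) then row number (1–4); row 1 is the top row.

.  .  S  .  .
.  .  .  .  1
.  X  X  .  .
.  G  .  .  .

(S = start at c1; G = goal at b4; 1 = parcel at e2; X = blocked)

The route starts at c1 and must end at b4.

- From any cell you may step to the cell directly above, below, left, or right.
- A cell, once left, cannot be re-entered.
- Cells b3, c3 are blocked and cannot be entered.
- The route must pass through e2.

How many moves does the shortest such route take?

8

Any route passes through e2 somewhere between c1 and b4. Summing Manhattan distances along the two legs (c1 → e2 → b4) gives a lower bound of 3 + 5 = 8 moves.
A route of 8 moves achieves this: c1 → c2 → d2 → e2 → e3 → e4 → d4 → c4 → b4.
Since 8 matches the lower bound, it is optimal.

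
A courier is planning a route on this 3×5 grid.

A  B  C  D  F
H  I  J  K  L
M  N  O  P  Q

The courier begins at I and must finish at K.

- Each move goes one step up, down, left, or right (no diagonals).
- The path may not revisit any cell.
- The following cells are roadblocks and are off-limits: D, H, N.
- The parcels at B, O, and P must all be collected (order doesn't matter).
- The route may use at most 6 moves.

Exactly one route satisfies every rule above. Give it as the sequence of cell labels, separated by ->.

I -> B -> C -> J -> O -> P -> K

The budget equals the shortest possible length, so every move has to be on a shortest route through the required cells.
Route from I: up to B, right to C, 2× down (reaching O), right to P, up to K — 6 moves in all.
Check: all required cells visited; 6 ≤ 6 moves.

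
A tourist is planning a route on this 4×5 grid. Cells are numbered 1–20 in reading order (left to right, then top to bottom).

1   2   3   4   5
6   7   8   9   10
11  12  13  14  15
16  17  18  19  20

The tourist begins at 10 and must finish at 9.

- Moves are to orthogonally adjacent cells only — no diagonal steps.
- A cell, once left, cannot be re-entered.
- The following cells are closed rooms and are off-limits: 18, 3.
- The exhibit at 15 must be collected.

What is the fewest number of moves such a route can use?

Any route passes through 15 somewhere between 10 and 9. Summing Manhattan distances along the two legs (10 → 15 → 9) gives a lower bound of 1 + 2 = 3 moves.
A route of 3 moves achieves this: 10 → 15 → 14 → 9.
Since 3 matches the lower bound, it is optimal.

3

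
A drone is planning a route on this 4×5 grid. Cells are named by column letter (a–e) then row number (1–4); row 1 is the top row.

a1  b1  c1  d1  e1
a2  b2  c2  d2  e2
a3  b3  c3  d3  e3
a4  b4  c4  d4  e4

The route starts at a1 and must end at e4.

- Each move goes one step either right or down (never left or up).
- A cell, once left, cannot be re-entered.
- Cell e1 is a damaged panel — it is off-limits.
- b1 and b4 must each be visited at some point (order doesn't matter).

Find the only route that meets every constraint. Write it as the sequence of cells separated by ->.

a1 -> b1 -> b2 -> b3 -> b4 -> c4 -> d4 -> e4

Moves only go right or down, so the column and row indices never decrease.
Route from a1: right to b1, 3× down (reaching b4), 3× right (reaching e4) — 7 moves in all.
Check: all required cells visited.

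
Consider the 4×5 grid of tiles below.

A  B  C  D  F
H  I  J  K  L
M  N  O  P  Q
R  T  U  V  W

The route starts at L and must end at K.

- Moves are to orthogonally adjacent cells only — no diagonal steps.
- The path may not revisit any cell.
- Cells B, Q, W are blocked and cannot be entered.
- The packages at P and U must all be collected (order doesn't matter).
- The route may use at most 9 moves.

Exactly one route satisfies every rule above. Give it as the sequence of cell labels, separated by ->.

L -> F -> D -> C -> J -> O -> U -> V -> P -> K

Any route must reach P and U and still end at K within 9 moves, so the order of the required stops is forced.
Route from L: up 1 to F, left 2 to C, down 3 to U, right 1 to V, up 2 to K — 9 moves in all.
Check: all required cells visited; 9 ≤ 9 moves.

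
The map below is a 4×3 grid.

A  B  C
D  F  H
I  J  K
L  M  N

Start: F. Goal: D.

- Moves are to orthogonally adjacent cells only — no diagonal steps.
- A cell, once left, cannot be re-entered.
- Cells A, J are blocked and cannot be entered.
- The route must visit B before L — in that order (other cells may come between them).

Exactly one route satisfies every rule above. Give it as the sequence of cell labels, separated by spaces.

F B C H K N M L I D

The waypoints must appear in the order B, L, with no cell reused.
Route from F: up to B, right to C, 3× down (reaching N), 2× left (reaching L), 2× up (reaching D) — 9 moves in all.
Check: order respected (B at step 1, L at step 7).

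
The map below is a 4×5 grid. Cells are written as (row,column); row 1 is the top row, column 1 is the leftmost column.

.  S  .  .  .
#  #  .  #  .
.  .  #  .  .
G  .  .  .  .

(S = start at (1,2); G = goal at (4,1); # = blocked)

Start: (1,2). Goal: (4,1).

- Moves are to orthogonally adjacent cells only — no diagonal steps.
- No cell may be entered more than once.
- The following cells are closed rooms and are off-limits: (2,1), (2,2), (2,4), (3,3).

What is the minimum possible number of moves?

10

The Manhattan distance from (1,2) to (4,1) is |1−4| + |2−1| = 4, so at least 4 moves are needed.
That bound ignores the blocked cells. Measuring each leg by the fewest moves that actually steer around them ((1,2)→(4,1): 10) raises the lower bound to 10.
A route of 10 moves exists: (1,2) → (1,3) → (1,4) → (1,5) → (2,5) → (3,5) → (4,5) → (4,4) → (4,3) → (4,2) → (4,1).
Since 10 matches that lower bound, it is optimal.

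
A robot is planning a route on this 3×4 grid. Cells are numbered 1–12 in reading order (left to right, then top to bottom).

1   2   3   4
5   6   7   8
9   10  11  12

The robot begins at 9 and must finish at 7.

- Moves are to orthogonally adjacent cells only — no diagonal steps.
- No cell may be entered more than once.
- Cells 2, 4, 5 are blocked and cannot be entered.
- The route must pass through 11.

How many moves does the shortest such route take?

3

Any route passes through 11 somewhere between 9 and 7. Summing Manhattan distances along the two legs (9 → 11 → 7) gives a lower bound of 2 + 1 = 3 moves.
A route of 3 moves achieves this: 9 → 10 → 11 → 7.
Since 3 matches the lower bound, it is optimal.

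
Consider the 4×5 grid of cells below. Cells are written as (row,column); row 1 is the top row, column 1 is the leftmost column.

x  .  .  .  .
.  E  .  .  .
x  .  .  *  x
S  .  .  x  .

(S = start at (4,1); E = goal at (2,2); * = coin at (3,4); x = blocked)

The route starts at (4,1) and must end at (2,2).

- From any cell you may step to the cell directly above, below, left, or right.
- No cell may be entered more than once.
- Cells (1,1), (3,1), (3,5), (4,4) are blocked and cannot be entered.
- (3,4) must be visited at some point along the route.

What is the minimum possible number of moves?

7

Any route passes through (3,4) somewhere between (4,1) and (2,2). Summing Manhattan distances along the two legs ((4,1) → (3,4) → (2,2)) gives a lower bound of 4 + 3 = 7 moves.
A route of 7 moves achieves this: (4,1) → (4,2) → (3,2) → (3,3) → (3,4) → (2,4) → (2,3) → (2,2).
Since 7 matches the lower bound, it is optimal.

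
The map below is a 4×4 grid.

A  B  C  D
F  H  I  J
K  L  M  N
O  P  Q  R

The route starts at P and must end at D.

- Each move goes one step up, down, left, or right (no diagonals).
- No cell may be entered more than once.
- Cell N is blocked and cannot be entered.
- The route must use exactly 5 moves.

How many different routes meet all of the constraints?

7

Need simple routes of exactly 5 moves from P to D (Manhattan distance 5, so 0 moves are spent on a detour and 0 undoing it).
Enumerating: P L H B C D | P L H I C D | P L H I J D | P L M I C D | P L M I J D | P Q M I C D | P Q M I J D.
That gives 7 routes.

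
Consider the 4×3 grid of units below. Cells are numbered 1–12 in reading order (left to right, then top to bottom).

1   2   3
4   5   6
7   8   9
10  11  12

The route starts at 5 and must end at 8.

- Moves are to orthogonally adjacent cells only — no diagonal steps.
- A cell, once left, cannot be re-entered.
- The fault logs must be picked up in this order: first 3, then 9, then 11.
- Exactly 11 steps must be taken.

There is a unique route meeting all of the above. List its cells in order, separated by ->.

The waypoints must appear in the order 3, 9, 11, with no cell reused.
Route from 5: left 1 to 4, up 1 to 1, right 2 to 3, down 3 to 12, left 2 to 10, up 1 to 7, right 1 to 8 — 11 moves in all.
Check: order respected (3 at step 4, 9 at step 6, 11 at step 8); 11 moves as required.

5 -> 4 -> 1 -> 2 -> 3 -> 6 -> 9 -> 12 -> 11 -> 10 -> 7 -> 8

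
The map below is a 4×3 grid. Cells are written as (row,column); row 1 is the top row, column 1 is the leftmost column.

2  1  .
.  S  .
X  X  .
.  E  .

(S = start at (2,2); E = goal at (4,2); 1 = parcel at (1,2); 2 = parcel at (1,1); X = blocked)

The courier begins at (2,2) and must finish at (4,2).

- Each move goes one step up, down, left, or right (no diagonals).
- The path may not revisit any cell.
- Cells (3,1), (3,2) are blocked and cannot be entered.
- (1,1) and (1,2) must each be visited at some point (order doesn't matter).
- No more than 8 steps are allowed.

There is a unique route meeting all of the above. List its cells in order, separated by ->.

(2,2) -> (2,1) -> (1,1) -> (1,2) -> (1,3) -> (2,3) -> (3,3) -> (4,3) -> (4,2)

Any route must reach (1,1) and (1,2) and still end at (4,2) within 8 moves, so the order of the required stops is forced.
Route from (2,2): left to (2,1), up to (1,1), 2× right (reaching (1,3)), 3× down (reaching (4,3)), left to (4,2) — 8 moves in all.
Check: all required cells visited; 8 ≤ 8 moves.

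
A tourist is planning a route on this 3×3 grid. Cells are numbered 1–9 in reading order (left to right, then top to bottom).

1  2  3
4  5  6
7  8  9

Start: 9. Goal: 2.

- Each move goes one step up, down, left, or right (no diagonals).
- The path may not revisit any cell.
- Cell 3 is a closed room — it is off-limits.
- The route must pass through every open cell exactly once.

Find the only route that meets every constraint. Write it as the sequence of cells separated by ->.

Need to visit all 8 open cells exactly once, starting at 9 and ending at 2.
Cell 7 has only two open neighbours (4 and 8), so the path must pass straight through it: one of those is the cell it's entered from and the other is where it exits.
Route from 9: up to 6, left to 5, down to 8, left to 7, 2× up (reaching 1), right to 2 — 7 moves in all.
Check: all 8 open cells covered.

9 -> 6 -> 5 -> 8 -> 7 -> 4 -> 1 -> 2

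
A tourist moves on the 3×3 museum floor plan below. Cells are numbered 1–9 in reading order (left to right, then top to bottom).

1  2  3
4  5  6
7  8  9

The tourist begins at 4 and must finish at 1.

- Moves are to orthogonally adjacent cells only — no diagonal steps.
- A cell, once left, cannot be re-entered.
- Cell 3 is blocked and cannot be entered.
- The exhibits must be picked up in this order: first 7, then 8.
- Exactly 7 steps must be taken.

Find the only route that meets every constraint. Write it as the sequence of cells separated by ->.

The waypoints must appear in the order 7, 8, with no cell reused.
Route from 4: down 1 to 7, right 2 to 9, up 1 to 6, left 1 to 5, up 1 to 2, left 1 to 1 — 7 moves in all.
Check: order respected (7 at step 1, 8 at step 2); 7 moves as required.

4 -> 7 -> 8 -> 9 -> 6 -> 5 -> 2 -> 1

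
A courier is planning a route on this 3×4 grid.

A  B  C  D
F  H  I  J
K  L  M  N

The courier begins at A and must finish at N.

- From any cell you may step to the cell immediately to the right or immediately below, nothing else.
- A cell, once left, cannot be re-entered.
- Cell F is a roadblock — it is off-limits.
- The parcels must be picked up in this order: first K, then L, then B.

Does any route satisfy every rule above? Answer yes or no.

B lies above L, so going from L to B would need an upward move — but moves only go right/down, so L cannot be visited before B.

no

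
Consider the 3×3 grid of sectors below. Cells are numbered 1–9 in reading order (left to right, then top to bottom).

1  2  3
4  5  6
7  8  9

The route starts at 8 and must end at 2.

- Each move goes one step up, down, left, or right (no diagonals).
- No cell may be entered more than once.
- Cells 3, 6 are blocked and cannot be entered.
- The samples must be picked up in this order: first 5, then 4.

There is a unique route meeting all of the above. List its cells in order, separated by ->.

The waypoints must appear in the order 5, 4, with no cell reused.
Route from 8: up to 5, left to 4, up to 1, right to 2 — 4 moves in all.
Check: order respected (5 at step 1, 4 at step 2).

8 -> 5 -> 4 -> 1 -> 2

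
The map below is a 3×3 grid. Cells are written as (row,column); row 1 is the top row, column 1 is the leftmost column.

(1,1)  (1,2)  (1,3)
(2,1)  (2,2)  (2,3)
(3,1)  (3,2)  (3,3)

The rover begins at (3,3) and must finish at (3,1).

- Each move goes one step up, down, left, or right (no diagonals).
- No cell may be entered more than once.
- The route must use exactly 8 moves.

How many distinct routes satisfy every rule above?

Need simple routes of exactly 8 moves from (3,3) to (3,1) (Manhattan distance 2, so 3 moves are spent on a detour and 3 undoing it).
Enumerating: (3,3) (2,3) (1,3) (1,2) (1,1) (2,1) (2,2) (3,2) (3,1) | (3,3) (3,2) (2,2) (2,3) (1,3) (1,2) (1,1) (2,1) (3,1).
That gives 2 routes.

2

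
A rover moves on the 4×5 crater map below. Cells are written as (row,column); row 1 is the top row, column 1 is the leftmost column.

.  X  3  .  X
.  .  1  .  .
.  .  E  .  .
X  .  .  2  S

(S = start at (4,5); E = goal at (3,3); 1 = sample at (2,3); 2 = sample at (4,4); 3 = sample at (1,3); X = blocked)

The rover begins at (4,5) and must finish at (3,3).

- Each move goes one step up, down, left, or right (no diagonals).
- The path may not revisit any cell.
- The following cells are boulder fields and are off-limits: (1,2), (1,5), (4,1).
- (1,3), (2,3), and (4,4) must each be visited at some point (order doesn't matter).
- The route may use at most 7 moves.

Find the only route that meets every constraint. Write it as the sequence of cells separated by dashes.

(4,5) - (4,4) - (3,4) - (2,4) - (1,4) - (1,3) - (2,3) - (3,3)

Any route must reach (1,3), (2,3), and (4,4) and still end at (3,3) within 7 moves, so the order of the required stops is forced.
Route from (4,5): left to (4,4), 3× up (reaching (1,4)), left to (1,3), 2× down (reaching (3,3)) — 7 moves in all.
Check: all required cells visited; 7 ≤ 7 moves.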